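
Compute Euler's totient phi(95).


phi(n) counts integers in [1, n] coprime to n. Using the multiplicative formula phi(n) = n * prod_{p | n} (1 - 1/p):
95 = 5 * 19, so
phi(95) = 95 * (1 - 1/5) * (1 - 1/19) = 72.

72


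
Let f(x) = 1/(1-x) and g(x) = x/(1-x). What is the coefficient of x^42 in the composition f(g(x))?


First simplify the composition: f(g(x)) = 1/(1 - x/(1-x)) = (1-x)/((1-x) - x) = (1-x)/(1-2x).
Now extract the coefficient. Write (1-x)/(1-2x) = 1/(1-2x) - x/(1-2x).
The coefficient of x^n in 1/(1-2x) is 2^n, and in x/(1-2x) is 2^(n-1) (for n >= 1).
So the coefficient of x^42 is 2^42 - 2^41 = 4398046511104 - 2199023255552 = 2199023255552.

2199023255552


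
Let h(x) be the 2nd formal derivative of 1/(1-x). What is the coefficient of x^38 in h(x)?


Differentiating 2 times: d^2/dx^2 [1/(1-x)] = 2!/(1-x)^3.
The expansion 1/(1-x)^3 = sum_{k>=0} C(k+2, 2) x^k, so the coefficient of x^n in 2!/(1-x)^3 is 2! * C(n+2, 2).
For n = 38: 2 * C(40, 2) = 2 * 780 = 1560

1560


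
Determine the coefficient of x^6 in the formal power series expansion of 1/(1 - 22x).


The geometric series identity gives 1/(1 - c x) = sum_{k>=0} c^k x^k, so the coefficient of x^k is c^k.
Here c = 22 and k = 6.
Computing: 22^6 = 113379904

113379904


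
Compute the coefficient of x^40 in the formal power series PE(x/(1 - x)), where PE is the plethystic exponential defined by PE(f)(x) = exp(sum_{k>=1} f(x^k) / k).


For f(x) = x/(1 - x) we have
sum_{k>=1} f(x^k) / k = sum_{k>=1} (1/k) * x^k / (1 - x^k) = sum_{k, m >= 1} x^(k m) / k,
which after exponentiating simplifies to
PE(x/(1 - x)) = prod_{k>=1} 1 / (1 - x^k).
This is the generating function for the partition function p(n), so the coefficient of x^40 is p(40).
Computing p(40) by dynamic programming over parts 1, 2, ..., 40: p(40) = 37338.

37338


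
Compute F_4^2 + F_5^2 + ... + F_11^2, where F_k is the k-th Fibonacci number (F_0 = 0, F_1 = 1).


There is a standard identity sum_{k=0}^{N} F_k^2 = F_N * F_{N+1} (proved inductively from the telescoping relation F_k^2 = F_k F_{k+1} - F_{k-1} F_k). Then
sum_{k=4}^{11} F_k^2 = F_11 F_12 - F_3 F_4.
Computing: F_11 = 89, F_12 = 144, F_3 = 2, F_4 = 3.
Sum = 89 * 144 - 2 * 3 = 12810.

12810


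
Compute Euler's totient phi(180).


phi(n) counts integers in [1, n] coprime to n. Using the multiplicative formula phi(n) = n * prod_{p | n} (1 - 1/p):
180 = 2^2 * 3^2 * 5, so
phi(180) = 180 * (1 - 1/2) * (1 - 1/3) * (1 - 1/5) = 48.

48


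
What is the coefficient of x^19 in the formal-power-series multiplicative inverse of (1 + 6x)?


The inverse is 1/(1 + 6x). Apply the geometric identity 1/(1 - y) = sum_{k>=0} y^k with y = -6x:
1/(1 + 6x) = sum_{k>=0} (-6)^k x^k.
So the coefficient of x^19 is (-6)^19 = -609359740010496.

-609359740010496


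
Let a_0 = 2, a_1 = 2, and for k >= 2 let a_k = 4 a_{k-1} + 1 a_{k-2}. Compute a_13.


Iterating the recurrence forward:
a_0 = 2
a_1 = 2
a_2 = 4*2 + 1*2 = 10
a_3 = 4*10 + 1*2 = 42
a_4 = 4*42 + 1*10 = 178
a_5 = 4*178 + 1*42 = 754
a_6 = 4*754 + 1*178 = 3194
a_7 = 4*3194 + 1*754 = 13530
a_8 = 4*13530 + 1*3194 = 57314
a_9 = 4*57314 + 1*13530 = 242786
a_10 = 4*242786 + 1*57314 = 1028458
a_11 = 4*1028458 + 1*242786 = 4356618
a_12 = 4*4356618 + 1*1028458 = 18454930
a_13 = 4*18454930 + 1*4356618 = 78176338
So a_13 = 78176338.

78176338


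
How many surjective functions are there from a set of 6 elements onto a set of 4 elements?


By inclusion-exclusion on which target elements are missed, the number of surjections from an n-set onto a k-set is
surj(n, k) = sum_{j=0}^{k} (-1)^j C(k, j) (k - j)^n.
Equivalently surj(n, k) = k! * S(n, k), where S(n, k) is the Stirling number of the second kind.
For n = 6, k = 4:
S(6, 4) = 65, so
surj = 4! * 65 = 24 * 65 = 1560.

1560


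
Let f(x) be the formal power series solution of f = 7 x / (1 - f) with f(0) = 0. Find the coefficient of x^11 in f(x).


Apply Lagrange inversion: f = 7 x * phi(f) with phi(t) = 1/(1 - t), so
[x^n] f = 7^n * (1/n) [t^(n-1)] phi(t)^n = 7^n * (1/n) [t^(n-1)] (1 - t)^(-n) = 7^n * (1/n) C(2n - 2, n - 1) = 7^n * C_{n-1}.
For n = 11: C_10 = C(20, 10) / 11 = 184756/11 = 16796.
With the 7^11 = 1977326743 factor, the coefficient is 1977326743 * 16796 = 33211179975428.

33211179975428


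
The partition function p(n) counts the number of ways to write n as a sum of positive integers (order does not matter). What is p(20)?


Using the generating function prod_{k>=1} 1/(1-x^k), we compute p(20).
By dynamic programming over parts 1 through 20:
p(20) = 627

627


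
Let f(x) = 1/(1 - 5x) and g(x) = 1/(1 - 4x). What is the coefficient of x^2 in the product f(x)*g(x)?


The coefficient of x^n in f*g is the Cauchy product: sum_{k=0}^{n} a^k * b^(n-k).
With a=5, b=4, n=2:
sum_{k=0}^{2} 5^k * 4^(2-k)
= 61

61


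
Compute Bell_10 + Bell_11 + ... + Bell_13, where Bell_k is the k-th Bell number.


Recall Bell_k counts set partitions of a k-set (with Bell_0 = 1 by convention).
Bell_10 through Bell_13: 115975, 678570, 4213597, 27644437
Sum = 115975 + 678570 + 4213597 + 27644437 = 32652579.

32652579


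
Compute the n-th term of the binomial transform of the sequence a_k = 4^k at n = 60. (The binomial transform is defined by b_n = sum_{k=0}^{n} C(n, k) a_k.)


With a_k = 4^k, b_n = sum_{k=0}^{n} C(n, k) 4^k = (1 + 4)^n by the binomial theorem.
For n = 60: (1 + 4)^60 = 5^60 = 867361737988403547205962240695953369140625.

867361737988403547205962240695953369140625


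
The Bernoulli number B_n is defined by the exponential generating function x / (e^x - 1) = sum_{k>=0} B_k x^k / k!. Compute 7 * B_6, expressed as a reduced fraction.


Bernoulli numbers can also be computed recursively via B_0 = 1 and sum_{j=0}^{m} C(m+1, j) B_j = 0 for m >= 1. Odd-index Bernoulli numbers vanish for k >= 3.
Computing B_6 = 1/42, so 7 * B_6 = 7 * 1/42 = 1/6.

1/6


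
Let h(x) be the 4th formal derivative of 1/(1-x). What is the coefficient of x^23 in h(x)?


Differentiating 4 times: d^4/dx^4 [1/(1-x)] = 4!/(1-x)^5.
The expansion 1/(1-x)^5 = sum_{k>=0} C(k+4, 4) x^k, so the coefficient of x^n in 4!/(1-x)^5 is 4! * C(n+4, 4).
For n = 23: 24 * C(27, 4) = 24 * 17550 = 421200

421200


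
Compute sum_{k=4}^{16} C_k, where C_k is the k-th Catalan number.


C_4 through C_16: 14, 42, 132, 429, 1430, 4862, 16796, 58786, 208012, 742900, 2674440, 9694845, 35357670
Sum = 14 + 42 + 132 + 429 + 1430 + 4862 + 16796 + 58786 + 208012 + 742900 + 2674440 + 9694845 + 35357670
= 48760358

48760358


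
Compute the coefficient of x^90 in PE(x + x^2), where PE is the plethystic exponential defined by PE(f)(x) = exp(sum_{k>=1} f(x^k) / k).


With f(x) = x + x^2, the exponent is sum_{k>=1} (x^k + x^(2k)) / k = -ln(1 - x) - ln(1 - x^2). Exponentiating:
PE(x + x^2) = 1 / ((1 - x)(1 - x^2)).
This is the generating function for partitions of n into parts of size 1 or 2. The number of 2's can be any j in 0..45, and the rest are 1's, so
[x^90] = floor(90/2) + 1 = 46.

46


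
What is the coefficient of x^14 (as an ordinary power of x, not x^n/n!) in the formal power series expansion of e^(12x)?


The exponential series is e^y = sum_{k>=0} y^k / k!. Substituting y = 12x gives
e^(12x) = sum_{k>=0} 12^k x^k / k!.
So the coefficient of x^n is a^n/n! with a = 12, n = 14:
12^14 / 14! = 1283918464548864/87178291200 = 2579890176/175175

2579890176/175175


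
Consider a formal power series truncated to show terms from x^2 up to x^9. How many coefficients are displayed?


From x^2 to x^9 inclusive, the count is 9 - 2 + 1 = 8.

8


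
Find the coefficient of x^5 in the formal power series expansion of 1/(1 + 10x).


Write 1/(1 + c x) = 1/(1 - (-c) x) and apply the geometric-series identity
1/(1 - y) = sum_{k>=0} y^k to get 1/(1 + c x) = sum_{k>=0} (-c)^k x^k.
So the coefficient of x^k is (-c)^k = (-1)^k * c^k.
Here c = 10 and k = 5:
(-10)^5 = -1 * 100000 = -100000

-100000


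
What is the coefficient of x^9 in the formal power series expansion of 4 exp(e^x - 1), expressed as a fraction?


exp(e^x - 1) is the exponential generating function for the Bell numbers Bell_k: exp(e^x - 1) = sum_{k>=0} Bell_k x^k / k!.
So the coefficient of x^9 in 4 exp(e^x - 1) is 4 Bell_9 / 9!.
Computing: Bell_9 = 21147 and 9! = 362880, giving
4 * 21147/362880 = 1007/4320.

1007/4320


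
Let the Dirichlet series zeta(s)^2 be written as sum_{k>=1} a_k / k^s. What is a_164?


The Dirichlet convolution of the constant function 1 with itself gives (1 * 1)(k) = sum_{d | k} 1 = d(k), the number of positive divisors of k.
Since zeta(s) = sum_{k>=1} 1/k^s, we have zeta(s)^2 = sum_{k>=1} d(k)/k^s, so a_k = d(k).
For k = 164: the divisors are 1, 2, 4, 41, 82, 164.
Count = 6.

6


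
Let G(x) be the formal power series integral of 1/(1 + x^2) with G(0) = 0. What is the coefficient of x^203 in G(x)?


1/(1 + x^2) = sum_{j>=0} (-1)^j x^(2j). Integrating termwise with G(0) = 0:
G(x) = sum_{j>=0} (-1)^j x^(2j+1) / (2j+1) = arctan(x).
Only odd powers are nonzero. For x^203 write 203 = 2*101 + 1, giving
(-1)^101 / 203 = -1/203 = -1/203.

-1/203


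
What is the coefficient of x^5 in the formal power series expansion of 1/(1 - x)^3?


The expansion 1/(1 - x)^r = sum_{k>=0} C(k + r - 1, r - 1) x^k follows from the multiset / negative-binomial theorem (or from repeated differentiation of the geometric series).
For r = 3 and k = 5:
C(7, 2) = 5040 / (2 * 120) = 21.

21


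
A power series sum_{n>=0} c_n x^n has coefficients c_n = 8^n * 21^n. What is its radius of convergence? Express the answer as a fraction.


By the root test (Cauchy-Hadamard), the radius is R = 1 / limsup_n |c_n|^(1/n).
Here |c_n|^(1/n) = (8^n * 21^n)^(1/n) = 8 * 21 = 168 for all n.
So R = 1/168 = 1/168.

1/168


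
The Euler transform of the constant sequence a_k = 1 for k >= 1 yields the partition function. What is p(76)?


The Euler transform converts the sequence a_k = 1 into the number of integer partitions.
Using the recurrence or dynamic programming:
p(76) = 9289091

9289091


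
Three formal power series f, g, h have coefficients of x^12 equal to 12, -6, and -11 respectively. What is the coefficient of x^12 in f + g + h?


Series addition is componentwise:
12 + -6 + -11
= -5

-5


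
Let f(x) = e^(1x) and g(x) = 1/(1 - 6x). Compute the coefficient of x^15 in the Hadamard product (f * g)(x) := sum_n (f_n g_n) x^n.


Expanding: f_k = 1^k/k! (from e^(1x)) and g_k = 6^k (from 1/(1 - 6x)). So the Hadamard coefficient (f * g)_k = 1^k 6^k / k! = (6)^k / k!.
For k = 15: 6^15/15! = 470184984576/1307674368000 = 314928/875875.

314928/875875


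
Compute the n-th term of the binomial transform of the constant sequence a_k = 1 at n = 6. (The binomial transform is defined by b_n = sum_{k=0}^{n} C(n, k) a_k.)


With a_k = 1 for all k, b_n = sum_{k=0}^{n} C(n, k) = 2^n by the binomial theorem.
For n = 6: 2^6 = 64.

64


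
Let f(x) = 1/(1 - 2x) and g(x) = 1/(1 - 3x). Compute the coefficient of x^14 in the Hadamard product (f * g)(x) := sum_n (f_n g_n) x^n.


f has coefficients f_k = 2^k and g has coefficients g_k = 3^k, so the Hadamard product has coefficient (f*g)_k = 2^k * 3^k = 6^k.
For k = 14: 6^14 = 78364164096.

78364164096


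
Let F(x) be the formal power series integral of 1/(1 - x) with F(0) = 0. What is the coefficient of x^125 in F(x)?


1/(1 - x) = sum_{k>=0} x^k. Integrating termwise and using F(0) = 0 gives
F(x) = sum_{k>=0} x^(k+1) / (k+1) = sum_{m>=1} x^m / m = -ln(1 - x).
So the coefficient of x^125 is 1/125 = 1/125.

1/125


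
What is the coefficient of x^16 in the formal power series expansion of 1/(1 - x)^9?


The negative binomial / multiset identity is
1/(1 - x)^r = sum_{k>=0} C(k + r - 1, r - 1) x^k.
Here r = 9 and k = 16, so the coefficient is
C(16 + 8, 8) = C(24, 8)
= 735471

735471


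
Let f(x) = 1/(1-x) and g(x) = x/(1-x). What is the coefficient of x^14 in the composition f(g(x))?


First simplify the composition: f(g(x)) = 1/(1 - x/(1-x)) = (1-x)/((1-x) - x) = (1-x)/(1-2x).
Now extract the coefficient. Write (1-x)/(1-2x) = 1/(1-2x) - x/(1-2x).
The coefficient of x^n in 1/(1-2x) is 2^n, and in x/(1-2x) is 2^(n-1) (for n >= 1).
So the coefficient of x^14 is 2^14 - 2^13 = 16384 - 8192 = 8192.

8192


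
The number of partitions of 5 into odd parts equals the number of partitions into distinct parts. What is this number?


Computing partitions of 5 into odd parts (1, 3, 5, ...):
Using the generating function prod_{k>=0} 1/(1-x^(2k+1)),
the count is 3

3


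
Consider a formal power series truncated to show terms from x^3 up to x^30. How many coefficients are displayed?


From x^3 to x^30 inclusive, the count is 30 - 3 + 1 = 28.

28


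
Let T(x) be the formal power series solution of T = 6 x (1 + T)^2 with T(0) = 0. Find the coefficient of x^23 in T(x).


Apply the Lagrange inversion formula: if T = 6 x * phi(T) with phi(t) = (1 + t)^2, then [x^n] T = 6^n * (1/n) [t^(n-1)] phi(t)^n = 6^n * (1/n) [t^(n-1)] (1 + t)^(2n) = 6^n * (1/n) C(2n, n-1).
Using the identity C(2n, n-1) = C(2n, n) * n / (n+1), the unscaled factor equals C(2n, n) / (n+1) = C_n, the n-th Catalan number.
For n = 23: C_23 = C(46, 23) / 24 = 8233430727600/24 = 343059613650.
With the 6^23 = 789730223053602816 factor, the coefficient is 789730223053602816 * 343059613650 = 270924545208497305297512038400.

270924545208497305297512038400


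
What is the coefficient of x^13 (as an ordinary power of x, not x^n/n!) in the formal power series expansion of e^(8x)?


The exponential series is e^y = sum_{k>=0} y^k / k!. Substituting y = 8x gives
e^(8x) = sum_{k>=0} 8^k x^k / k!.
So the coefficient of x^n is a^n/n! with a = 8, n = 13:
8^13 / 13! = 549755813888/6227020800 = 536870912/6081075

536870912/6081075


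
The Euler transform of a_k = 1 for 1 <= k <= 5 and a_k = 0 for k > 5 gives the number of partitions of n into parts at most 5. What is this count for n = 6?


Partitions of 6 into parts at most 5:
Using generating function (1-x)^(-1)(1-x^2)^(-1)...(1-x^5)^(-1),
the coefficient of x^6 = 10

10


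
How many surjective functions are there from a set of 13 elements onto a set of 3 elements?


By inclusion-exclusion on which target elements are missed, the number of surjections from an n-set onto a k-set is
surj(n, k) = sum_{j=0}^{k} (-1)^j C(k, j) (k - j)^n.
Equivalently surj(n, k) = k! * S(n, k), where S(n, k) is the Stirling number of the second kind.
For n = 13, k = 3:
S(13, 3) = 261625, so
surj = 3! * 261625 = 6 * 261625 = 1569750.

1569750


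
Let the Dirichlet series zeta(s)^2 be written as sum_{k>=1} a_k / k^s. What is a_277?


The Dirichlet convolution of the constant function 1 with itself gives (1 * 1)(k) = sum_{d | k} 1 = d(k), the number of positive divisors of k.
Since zeta(s) = sum_{k>=1} 1/k^s, we have zeta(s)^2 = sum_{k>=1} d(k)/k^s, so a_k = d(k).
For k = 277: the divisors are 1, 277.
Count = 2.

2


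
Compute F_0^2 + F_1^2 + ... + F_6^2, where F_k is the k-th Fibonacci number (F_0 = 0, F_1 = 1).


There is a standard identity sum_{k=0}^{N} F_k^2 = F_N * F_{N+1} (proved inductively from the telescoping relation F_k^2 = F_k F_{k+1} - F_{k-1} F_k). Then
sum_{k=0}^{6} F_k^2 = F_6 F_7 - F_0 F_0.
Computing: F_6 = 8, F_7 = 13.
Sum = 8 * 13 = 104.

104


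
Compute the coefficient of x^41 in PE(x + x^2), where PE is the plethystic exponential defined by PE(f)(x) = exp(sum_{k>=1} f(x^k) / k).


With f(x) = x + x^2, the exponent is sum_{k>=1} (x^k + x^(2k)) / k = -ln(1 - x) - ln(1 - x^2). Exponentiating:
PE(x + x^2) = 1 / ((1 - x)(1 - x^2)).
This is the generating function for partitions of n into parts of size 1 or 2. The number of 2's can be any j in 0..20, and the rest are 1's, so
[x^41] = floor(41/2) + 1 = 21.

21


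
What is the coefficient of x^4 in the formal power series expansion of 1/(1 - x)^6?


The expansion 1/(1 - x)^r = sum_{k>=0} C(k + r - 1, r - 1) x^k follows from the multiset / negative-binomial theorem (or from repeated differentiation of the geometric series).
For r = 6 and k = 4:
C(9, 5) = 362880 / (120 * 24) = 126.

126


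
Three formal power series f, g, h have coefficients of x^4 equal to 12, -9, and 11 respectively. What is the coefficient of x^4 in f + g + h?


Series addition is componentwise:
12 + -9 + 11
= 14

14


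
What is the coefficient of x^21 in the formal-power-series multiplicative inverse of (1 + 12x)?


The inverse is 1/(1 + 12x). Apply the geometric identity 1/(1 - y) = sum_{k>=0} y^k with y = -12x:
1/(1 + 12x) = sum_{k>=0} (-12)^k x^k.
So the coefficient of x^21 is (-12)^21 = -46005119909369701466112.

-46005119909369701466112


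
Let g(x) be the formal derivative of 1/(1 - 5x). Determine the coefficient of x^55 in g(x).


Differentiate termwise: d/dx sum_{k>=0} 5^k x^k = sum_{k>=1} k 5^k x^(k-1) = sum_{j>=0} (j+1) 5^(j+1) x^j.
Equivalently, d/dx [1/(1 - 5x)] = 5/(1 - 5x)^2.
For j = 55: 56 * 5^56 = 56 * 1387778780781445675529539585113525390625 = 77715611723760957829654216766357421875000.

77715611723760957829654216766357421875000


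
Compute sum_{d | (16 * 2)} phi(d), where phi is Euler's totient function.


First, 16 * 2 = 32. One classical identity is sum_{d | n} phi(d) = n (each k in [1, n] has a unique gcd with n, and among the k's with gcd(k, n) = n/d there are phi(d) of them). So the sum equals 32. We also verify directly:
Divisors of 32: 1, 2, 4, 8, 16, 32.
phi values: 1, 1, 2, 4, 8, 16.
Sum = 32.

32


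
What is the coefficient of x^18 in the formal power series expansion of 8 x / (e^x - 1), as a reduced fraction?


The exponential generating function for Bernoulli numbers is
x / (e^x - 1) = sum_{k>=0} B_k x^k / k!.
So the coefficient of x^18 in 8 x / (e^x - 1) is 8 B_18 / 18!.
Computing: B_18 = 43867/798, 18! = 6402373705728000, giving
8 * 43867/798 / 6402373705728000 = 43867/638636777146368000.

43867/638636777146368000


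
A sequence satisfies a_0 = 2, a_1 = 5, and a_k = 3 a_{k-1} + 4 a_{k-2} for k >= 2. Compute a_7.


The characteristic equation is t^2 - 3 t - 4 = 0, with roots r_1 = 4 and r_2 = -1 (so c_1 = r_1 + r_2, c_2 = -r_1 r_2 as required).
One can use the closed form a_n = A r_1^n + B r_2^n, but direct iteration is more reliable:
a_0 = 2, a_1 = 5, a_2 = 23, a_3 = 89, a_4 = 359, a_5 = 1433, a_6 = 5735, a_7 = 22937.
So a_7 = 22937.

22937


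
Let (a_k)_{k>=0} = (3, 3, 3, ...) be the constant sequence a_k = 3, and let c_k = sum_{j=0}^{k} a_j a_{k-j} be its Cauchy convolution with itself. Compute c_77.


Since a_j = 3 for all j >= 0, the convolution sum becomes
c_k = sum_{j=0}^{k} 3 * 3 = 9 * (k + 1).
Equivalently, the generating function of (a_k) is 3/(1 - x) and its square is 9/(1 - x)^2 = sum_{k>=0} 9(k + 1) x^k.
For k = 77: 9 * 78 = 702.

702


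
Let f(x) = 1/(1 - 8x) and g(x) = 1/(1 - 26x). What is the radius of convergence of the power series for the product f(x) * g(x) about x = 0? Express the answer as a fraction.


The radius of 1/(1 - 8x) is 1/8 (nearest singularity at x = 1/8), and the radius of 1/(1 - 26x) is 1/26.
The product f(x)*g(x) = 1/((1 - 8x)(1 - 26x)) has singularities at both 1/8 and 1/26, so its radius of convergence is the distance to the nearest one:
min(1/8, 1/26) = 1/26.

1/26


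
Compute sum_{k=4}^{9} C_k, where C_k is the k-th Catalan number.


C_4 through C_9: 14, 42, 132, 429, 1430, 4862
Sum = 14 + 42 + 132 + 429 + 1430 + 4862
= 6909

6909


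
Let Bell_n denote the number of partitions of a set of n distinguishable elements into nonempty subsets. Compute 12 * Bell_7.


Bell_7 can be computed from the Bell triangle or from Dobinski's identity Bell_n = (1/e) * sum_{k>=0} k^n / k!.
Computing Bell_7 = 877.
Then 12 * 877 = 10524.

10524


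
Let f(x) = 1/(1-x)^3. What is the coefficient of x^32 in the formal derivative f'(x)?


Differentiate: d/dx [ 1/(1-x)^r ] = r / (1-x)^(r+1).
Here r = 3, so f'(x) = 3 / (1-x)^4.
The expansion of 1/(1-x)^(r+1) has coefficient of x^n equal to C(n+r, r).
So the coefficient of x^32 in f'(x) is
3 * C(35, 3) = 3 * 6545 = 19635

19635


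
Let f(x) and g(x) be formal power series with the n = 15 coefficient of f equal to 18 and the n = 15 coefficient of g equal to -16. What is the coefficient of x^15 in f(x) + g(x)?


Addition of formal power series is termwise.
The coefficient of x^15 in f + g = 18 + -16
= 2

2


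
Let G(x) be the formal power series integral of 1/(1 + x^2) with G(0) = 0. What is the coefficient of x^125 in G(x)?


1/(1 + x^2) = sum_{j>=0} (-1)^j x^(2j). Integrating termwise with G(0) = 0:
G(x) = sum_{j>=0} (-1)^j x^(2j+1) / (2j+1) = arctan(x).
Only odd powers are nonzero. For x^125 write 125 = 2*62 + 1, giving
(-1)^62 / 125 = 1/125 = 1/125.

1/125


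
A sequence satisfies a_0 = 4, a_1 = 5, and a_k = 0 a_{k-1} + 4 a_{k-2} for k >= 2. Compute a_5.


The characteristic equation is t^2 - 0 t - 4 = 0, with roots r_1 = 2 and r_2 = -2 (so c_1 = r_1 + r_2, c_2 = -r_1 r_2 as required).
One can use the closed form a_n = A r_1^n + B r_2^n, but direct iteration is more reliable:
a_0 = 4, a_1 = 5, a_2 = 16, a_3 = 20, a_4 = 64, a_5 = 80.
So a_5 = 80.

80


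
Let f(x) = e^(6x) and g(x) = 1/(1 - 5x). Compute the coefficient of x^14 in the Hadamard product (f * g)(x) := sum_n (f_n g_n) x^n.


Expanding: f_k = 6^k/k! (from e^(6x)) and g_k = 5^k (from 1/(1 - 5x)). So the Hadamard coefficient (f * g)_k = 6^k 5^k / k! = (30)^k / k!.
For k = 14: 30^14/14! = 478296900000000000000/87178291200 = 38443359375000/7007.

38443359375000/7007


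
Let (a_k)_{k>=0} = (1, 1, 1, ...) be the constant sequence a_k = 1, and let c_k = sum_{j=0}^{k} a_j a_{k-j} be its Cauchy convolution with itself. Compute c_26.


Since a_j = 1 for all j >= 0, the convolution sum becomes
c_k = sum_{j=0}^{k} 1 * 1 = 1 * (k + 1).
Equivalently, the generating function of (a_k) is 1/(1 - x) and its square is 1/(1 - x)^2 = sum_{k>=0} 1(k + 1) x^k.
For k = 26: 1 * 27 = 27.

27


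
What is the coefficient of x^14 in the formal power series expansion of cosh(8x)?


The Maclaurin series is cosh(t) = sum_{m>=0} t^(2m) / (2m)!, so substituting t = 8x, only even powers of x are nonzero, with coefficient of x^(2m) equal to 8^(2m) / (2m)!.
For x^14 the coefficient is 8^14/14! = 4398046511104/87178291200 = 2147483648/42567525.

2147483648/42567525


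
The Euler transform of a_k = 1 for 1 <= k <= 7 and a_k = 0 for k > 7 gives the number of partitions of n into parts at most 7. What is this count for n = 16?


Partitions of 16 into parts at most 7:
Using generating function (1-x)^(-1)(1-x^2)^(-1)...(1-x^7)^(-1),
the coefficient of x^16 = 164

164


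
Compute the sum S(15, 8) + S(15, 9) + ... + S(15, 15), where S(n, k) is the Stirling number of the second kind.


By definition, S(n, k) counts partitions of an n-set into exactly k nonempty blocks.
Computing row n = 15 for k = 8..15:
S(15, k): 216627840, 67128490, 12662650, 1479478, 106470, 4550, 105, 1
Sum = 298009584.

298009584


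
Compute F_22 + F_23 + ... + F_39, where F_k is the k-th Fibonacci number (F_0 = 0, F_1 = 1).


Use the identity sum_{k=0}^{N} F_k = F_{N+2} - 1 (which follows from F_{k+2} - F_{k+1} = F_k). Then
sum_{k=22}^{39} F_k = (F_{41} - 1) - (F_{23} - 1) = F_{41} - F_{23}.
Computing: F_{41} = 165580141, F_{23} = 28657, so
Sum = 165580141 - 28657 = 165551484.

165551484


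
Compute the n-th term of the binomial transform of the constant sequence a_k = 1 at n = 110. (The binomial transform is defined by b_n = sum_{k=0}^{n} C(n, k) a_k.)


With a_k = 1 for all k, b_n = sum_{k=0}^{n} C(n, k) = 2^n by the binomial theorem.
For n = 110: 2^110 = 1298074214633706907132624082305024.

1298074214633706907132624082305024


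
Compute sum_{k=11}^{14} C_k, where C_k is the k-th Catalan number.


C_11 through C_14: 58786, 208012, 742900, 2674440
Sum = 58786 + 208012 + 742900 + 2674440
= 3684138

3684138


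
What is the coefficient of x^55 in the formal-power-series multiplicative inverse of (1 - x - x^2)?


Let the inverse be f(x) = sum_{k>=0} a_k x^k. From f(x) * (1 - x - x^2) = 1 and matching coefficients:
 x^0: a_0 = 1.
 x^1: a_1 - a_0 = 0, so a_1 = 1.
 x^k (k >= 2): a_k - a_{k-1} - a_{k-2} = 0, i.e. a_k = a_{k-1} + a_{k-2}.
This is the Fibonacci-type recurrence shifted so that a_0 = a_1 = 1.
Iterating: a_0=1, a_1=1, a_2=2, a_3=3, a_4=5, a_5=8, a_6=13, a_7=21, a_8=34, a_9=55, ...
a_55 = 225851433717.

225851433717


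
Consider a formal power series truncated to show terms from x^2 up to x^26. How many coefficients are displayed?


From x^2 to x^26 inclusive, the count is 26 - 2 + 1 = 25.

25


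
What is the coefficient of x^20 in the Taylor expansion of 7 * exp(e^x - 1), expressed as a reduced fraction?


exp(e^x - 1) = sum_{k>=0} Bell_k x^k / k!, where Bell_k is the k-th Bell number.
So the coefficient of x^20 is 7 * Bell_20 / 20!.
Computing: Bell_20 = 51724158235372 and 20! = 2432902008176640000, giving
7 * 51724158235372/2432902008176640000 = 1847291365549/12412765347840000.

1847291365549/12412765347840000


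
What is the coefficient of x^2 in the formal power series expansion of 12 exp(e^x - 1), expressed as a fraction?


exp(e^x - 1) is the exponential generating function for the Bell numbers Bell_k: exp(e^x - 1) = sum_{k>=0} Bell_k x^k / k!.
So the coefficient of x^2 in 12 exp(e^x - 1) is 12 Bell_2 / 2!.
Computing: Bell_2 = 2 and 2! = 2, giving
12 * 2/2 = 12.

12


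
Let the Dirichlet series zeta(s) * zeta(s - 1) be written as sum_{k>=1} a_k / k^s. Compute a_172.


Convolution gives a_k = sum_{d | k} d * 1 = sum_{d | k} d = sigma(k), the sum of positive divisors of k.
For k = 172, the divisors are 1, 2, 4, 43, 86, 172, so
sigma(172) = 1 + 2 + 4 + 43 + 86 + 172 = 308.

308


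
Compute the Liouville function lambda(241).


The Liouville function is lambda(k) = (-1)^Omega(k), where Omega(k) counts the prime factors of k with multiplicity.
Factoring: 241 = 241, so Omega(241) = 1.
lambda(241) = (-1)^1 = -1.

-1


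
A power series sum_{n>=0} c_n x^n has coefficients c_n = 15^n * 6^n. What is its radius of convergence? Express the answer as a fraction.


By the root test (Cauchy-Hadamard), the radius is R = 1 / limsup_n |c_n|^(1/n).
Here |c_n|^(1/n) = (15^n * 6^n)^(1/n) = 15 * 6 = 90 for all n.
So R = 1/90 = 1/90.

1/90


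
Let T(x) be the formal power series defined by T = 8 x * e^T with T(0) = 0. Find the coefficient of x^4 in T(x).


Apply the Lagrange inversion formula: if T = 8 x * phi(T) with phi(t) = e^t, then
[x^n] T = 8^n * (1/n) [t^(n-1)] phi(t)^n = 8^n * (1/n) [t^(n-1)] e^(n t) = 8^n * (1/n) * n^(n-1) / (n-1)! = 8^n * n^(n-1) / n!.
When c = 1 this is the Cayley count of rooted labeled trees on n vertices, divided by n!.
For n = 4: 8^4 * 4^3 / 4! = 4096 * 64/24 = 32768/3.

32768/3


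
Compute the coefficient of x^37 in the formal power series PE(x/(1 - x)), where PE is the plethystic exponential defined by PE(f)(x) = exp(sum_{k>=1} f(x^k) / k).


For f(x) = x/(1 - x) we have
sum_{k>=1} f(x^k) / k = sum_{k>=1} (1/k) * x^k / (1 - x^k) = sum_{k, m >= 1} x^(k m) / k,
which after exponentiating simplifies to
PE(x/(1 - x)) = prod_{k>=1} 1 / (1 - x^k).
This is the generating function for the partition function p(n), so the coefficient of x^37 is p(37).
Computing p(37) by dynamic programming over parts 1, 2, ..., 37: p(37) = 21637.

21637


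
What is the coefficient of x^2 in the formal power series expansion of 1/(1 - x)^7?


The expansion 1/(1 - x)^r = sum_{k>=0} C(k + r - 1, r - 1) x^k follows from the multiset / negative-binomial theorem (or from repeated differentiation of the geometric series).
For r = 7 and k = 2:
C(8, 6) = 40320 / (720 * 2) = 28.

28


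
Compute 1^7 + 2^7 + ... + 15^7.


This power sum has a closed form given by Faulhaber's formula
sum_{k=1}^{m} k^p = (1 / (p + 1)) * sum_{j=0}^{p} C(p + 1, j) B_j m^(p + 1 - j),
but for small m direct computation is fastest:
1 + 128 + 2187 + 16384 + 78125 + 279936 + 823543 + 2097152 + 4782969 + 10000000 + 19487171 + 35831808 + 62748517 + 105413504 + 170859375 = 412420800.

412420800


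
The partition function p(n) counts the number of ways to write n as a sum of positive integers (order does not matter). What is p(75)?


Using the generating function prod_{k>=1} 1/(1-x^k), we compute p(75).
By dynamic programming over parts 1 through 75:
p(75) = 8118264

8118264


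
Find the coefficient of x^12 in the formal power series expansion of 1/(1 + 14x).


Write 1/(1 + c x) = 1/(1 - (-c) x) and apply the geometric-series identity
1/(1 - y) = sum_{k>=0} y^k to get 1/(1 + c x) = sum_{k>=0} (-c)^k x^k.
So the coefficient of x^k is (-c)^k = (-1)^k * c^k.
Here c = 14 and k = 12:
(-14)^12 = 1 * 56693912375296 = 56693912375296

56693912375296


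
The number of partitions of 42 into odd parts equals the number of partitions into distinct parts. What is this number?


Computing partitions of 42 into odd parts (1, 3, 5, ...):
Using the generating function prod_{k>=0} 1/(1-x^(2k+1)),
the count is 1426

1426


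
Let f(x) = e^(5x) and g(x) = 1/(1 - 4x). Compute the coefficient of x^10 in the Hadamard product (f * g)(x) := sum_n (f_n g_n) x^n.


Expanding: f_k = 5^k/k! (from e^(5x)) and g_k = 4^k (from 1/(1 - 4x)). So the Hadamard coefficient (f * g)_k = 5^k 4^k / k! = (20)^k / k!.
For k = 10: 20^10/10! = 10240000000000/3628800 = 1600000000/567.

1600000000/567


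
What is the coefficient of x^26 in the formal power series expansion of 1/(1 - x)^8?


The negative binomial / multiset identity is
1/(1 - x)^r = sum_{k>=0} C(k + r - 1, r - 1) x^k.
Here r = 8 and k = 26, so the coefficient is
C(26 + 7, 7) = C(33, 7)
= 4272048

4272048


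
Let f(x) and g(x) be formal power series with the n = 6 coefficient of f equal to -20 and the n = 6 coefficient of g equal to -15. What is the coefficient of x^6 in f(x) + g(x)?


Addition of formal power series is termwise.
The coefficient of x^6 in f + g = -20 + -15
= -35

-35


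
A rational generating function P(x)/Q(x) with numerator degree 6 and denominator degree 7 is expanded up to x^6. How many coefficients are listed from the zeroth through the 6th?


Expanding up to x^6 gives the coefficients for x^0, x^1, ..., x^6.
That is 6 + 1 = 7 coefficients in total.

7


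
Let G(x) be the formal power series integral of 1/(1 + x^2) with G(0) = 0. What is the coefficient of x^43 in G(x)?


1/(1 + x^2) = sum_{j>=0} (-1)^j x^(2j). Integrating termwise with G(0) = 0:
G(x) = sum_{j>=0} (-1)^j x^(2j+1) / (2j+1) = arctan(x).
Only odd powers are nonzero. For x^43 write 43 = 2*21 + 1, giving
(-1)^21 / 43 = -1/43 = -1/43.

-1/43


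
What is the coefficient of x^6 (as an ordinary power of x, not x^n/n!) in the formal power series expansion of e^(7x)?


The exponential series is e^y = sum_{k>=0} y^k / k!. Substituting y = 7x gives
e^(7x) = sum_{k>=0} 7^k x^k / k!.
So the coefficient of x^n is a^n/n! with a = 7, n = 6:
7^6 / 6! = 117649/720 = 117649/720

117649/720


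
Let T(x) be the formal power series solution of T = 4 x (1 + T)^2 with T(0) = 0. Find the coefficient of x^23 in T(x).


Apply the Lagrange inversion formula: if T = 4 x * phi(T) with phi(t) = (1 + t)^2, then [x^n] T = 4^n * (1/n) [t^(n-1)] phi(t)^n = 4^n * (1/n) [t^(n-1)] (1 + t)^(2n) = 4^n * (1/n) C(2n, n-1).
Using the identity C(2n, n-1) = C(2n, n) * n / (n+1), the unscaled factor equals C(2n, n) / (n+1) = C_n, the n-th Catalan number.
For n = 23: C_23 = C(46, 23) / 24 = 8233430727600/24 = 343059613650.
With the 4^23 = 70368744177664 factor, the coefficient is 70368744177664 * 343059613650 = 24140674190625098799513600.

24140674190625098799513600


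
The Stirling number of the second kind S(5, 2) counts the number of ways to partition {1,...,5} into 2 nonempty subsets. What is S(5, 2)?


Using the explicit formula S(n,k) = (1/k!) sum_{j=0}^{k} (-1)^(k-j) C(k,j) j^n:
S(5, 2) = 15
Equivalently, S(n,k) is n! times the coefficient of x^n in the EGF (e^x - 1)^k / k!.

15


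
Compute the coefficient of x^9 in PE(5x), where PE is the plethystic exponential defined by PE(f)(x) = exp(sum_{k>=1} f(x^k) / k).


With f(x) = 5x, the exponent is sum_{k>=1} 5 x^k / k = 5 * (-ln(1 - x)). Exponentiating:
PE(5x) = exp(-5 ln(1 - x)) = 1/(1 - x)^5.
By the negative binomial expansion, [x^n] 1/(1 - x)^5 = C(n + 4, 4).
For n = 9: C(13, 4) = 715.

715


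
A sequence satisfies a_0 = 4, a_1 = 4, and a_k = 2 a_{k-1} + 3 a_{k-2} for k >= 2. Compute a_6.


The characteristic equation is t^2 - 2 t - 3 = 0, with roots r_1 = 3 and r_2 = -1 (so c_1 = r_1 + r_2, c_2 = -r_1 r_2 as required).
One can use the closed form a_n = A r_1^n + B r_2^n, but direct iteration is more reliable:
a_0 = 4, a_1 = 4, a_2 = 20, a_3 = 52, a_4 = 164, a_5 = 484, a_6 = 1460.
So a_6 = 1460.

1460


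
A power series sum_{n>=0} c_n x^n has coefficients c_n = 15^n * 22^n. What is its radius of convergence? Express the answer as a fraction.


By the root test (Cauchy-Hadamard), the radius is R = 1 / limsup_n |c_n|^(1/n).
Here |c_n|^(1/n) = (15^n * 22^n)^(1/n) = 15 * 22 = 330 for all n.
So R = 1/330 = 1/330.

1/330


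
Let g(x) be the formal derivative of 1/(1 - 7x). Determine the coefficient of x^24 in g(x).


Differentiate termwise: d/dx sum_{k>=0} 7^k x^k = sum_{k>=1} k 7^k x^(k-1) = sum_{j>=0} (j+1) 7^(j+1) x^j.
Equivalently, d/dx [1/(1 - 7x)] = 7/(1 - 7x)^2.
For j = 24: 25 * 7^25 = 25 * 1341068619663964900807 = 33526715491599122520175.

33526715491599122520175


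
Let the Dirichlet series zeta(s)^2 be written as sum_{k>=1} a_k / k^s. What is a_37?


The Dirichlet convolution of the constant function 1 with itself gives (1 * 1)(k) = sum_{d | k} 1 = d(k), the number of positive divisors of k.
Since zeta(s) = sum_{k>=1} 1/k^s, we have zeta(s)^2 = sum_{k>=1} d(k)/k^s, so a_k = d(k).
For k = 37: the divisors are 1, 37.
Count = 2.

2


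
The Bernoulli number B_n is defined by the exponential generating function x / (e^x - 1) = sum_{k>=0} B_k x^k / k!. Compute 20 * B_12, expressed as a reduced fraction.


Bernoulli numbers can also be computed recursively via B_0 = 1 and sum_{j=0}^{m} C(m+1, j) B_j = 0 for m >= 1. Odd-index Bernoulli numbers vanish for k >= 3.
Computing B_12 = -691/2730, so 20 * B_12 = 20 * -691/2730 = -1382/273.

-1382/273


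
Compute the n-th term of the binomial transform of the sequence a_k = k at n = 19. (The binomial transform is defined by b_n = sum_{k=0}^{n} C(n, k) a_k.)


With a_k = k, b_n = sum_{k=0}^{n} C(n, k) k. Using k * C(n, k) = n * C(n-1, k-1) gives b_n = n * sum_{k>=1} C(n-1, k-1) = n * 2^(n-1).
For n = 19: 19 * 2^18 = 19 * 262144 = 4980736.

4980736


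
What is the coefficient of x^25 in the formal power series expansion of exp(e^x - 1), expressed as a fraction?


exp(e^x - 1) is the exponential generating function for the Bell numbers Bell_k: exp(e^x - 1) = sum_{k>=0} Bell_k x^k / k!.
So the coefficient of x^25 in exp(e^x - 1) is Bell_25 / 25!.
Computing: Bell_25 = 4638590332229999353 and 25! = 15511210043330985984000000, giving
4638590332229999353/15511210043330985984000000 = 356814640940769181/1193170003333152768000000.

356814640940769181/1193170003333152768000000


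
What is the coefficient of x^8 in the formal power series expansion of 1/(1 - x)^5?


The expansion 1/(1 - x)^r = sum_{k>=0} C(k + r - 1, r - 1) x^k follows from the multiset / negative-binomial theorem (or from repeated differentiation of the geometric series).
For r = 5 and k = 8:
C(12, 4) = 479001600 / (24 * 40320) = 495.

495


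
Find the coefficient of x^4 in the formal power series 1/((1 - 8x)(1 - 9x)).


By partial fractions or Cauchy convolution:
The coefficient equals sum_{k=0}^{4} 8^k * 9^(4-k).
= 26281

26281


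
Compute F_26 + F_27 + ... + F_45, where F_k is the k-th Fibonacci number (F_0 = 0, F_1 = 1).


Use the identity sum_{k=0}^{N} F_k = F_{N+2} - 1 (which follows from F_{k+2} - F_{k+1} = F_k). Then
sum_{k=26}^{45} F_k = (F_{47} - 1) - (F_{27} - 1) = F_{47} - F_{27}.
Computing: F_{47} = 2971215073, F_{27} = 196418, so
Sum = 2971215073 - 196418 = 2971018655.

2971018655


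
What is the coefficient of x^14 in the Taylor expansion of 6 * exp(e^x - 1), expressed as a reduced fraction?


exp(e^x - 1) = sum_{k>=0} Bell_k x^k / k!, where Bell_k is the k-th Bell number.
So the coefficient of x^14 is 6 * Bell_14 / 14!.
Computing: Bell_14 = 190899322 and 14! = 87178291200, giving
6 * 190899322/87178291200 = 95449661/7264857600.

95449661/7264857600


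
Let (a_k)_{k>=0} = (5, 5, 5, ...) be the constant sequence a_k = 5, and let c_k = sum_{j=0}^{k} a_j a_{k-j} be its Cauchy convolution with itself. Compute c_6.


Since a_j = 5 for all j >= 0, the convolution sum becomes
c_k = sum_{j=0}^{k} 5 * 5 = 25 * (k + 1).
Equivalently, the generating function of (a_k) is 5/(1 - x) and its square is 25/(1 - x)^2 = sum_{k>=0} 25(k + 1) x^k.
For k = 6: 25 * 7 = 175.

175


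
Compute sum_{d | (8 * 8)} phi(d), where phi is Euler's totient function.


First, 8 * 8 = 64. One classical identity is sum_{d | n} phi(d) = n (each k in [1, n] has a unique gcd with n, and among the k's with gcd(k, n) = n/d there are phi(d) of them). So the sum equals 64. We also verify directly:
Divisors of 64: 1, 2, 4, 8, 16, 32, 64.
phi values: 1, 1, 2, 4, 8, 16, 32.
Sum = 64.

64


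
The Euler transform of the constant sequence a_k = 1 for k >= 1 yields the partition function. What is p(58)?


The Euler transform converts the sequence a_k = 1 into the number of integer partitions.
Using the recurrence or dynamic programming:
p(58) = 715220

715220


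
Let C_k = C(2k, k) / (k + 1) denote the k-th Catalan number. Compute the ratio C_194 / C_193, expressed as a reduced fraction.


Using C_k = (2k)! / (k! (k+1)!), the ratio C_{k+1}/C_k simplifies to
C_{k+1}/C_k = [(2k+2)! / ((k+1)! (k+2)!)] * [k! (k+1)! / (2k)!]
 = (2k+2)(2k+1) / ((k+1)(k+2)) = 2(2k+1) / (k+2).
For k = 193: 2(2*193 + 1) / (193 + 2) = 774/195 = 258/65.

258/65


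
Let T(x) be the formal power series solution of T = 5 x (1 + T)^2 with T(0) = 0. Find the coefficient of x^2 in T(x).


Apply the Lagrange inversion formula: if T = 5 x * phi(T) with phi(t) = (1 + t)^2, then [x^n] T = 5^n * (1/n) [t^(n-1)] phi(t)^n = 5^n * (1/n) [t^(n-1)] (1 + t)^(2n) = 5^n * (1/n) C(2n, n-1).
Using the identity C(2n, n-1) = C(2n, n) * n / (n+1), the unscaled factor equals C(2n, n) / (n+1) = C_n, the n-th Catalan number.
For n = 2: C_2 = C(4, 2) / 3 = 6/3 = 2.
With the 5^2 = 25 factor, the coefficient is 25 * 2 = 50.

50


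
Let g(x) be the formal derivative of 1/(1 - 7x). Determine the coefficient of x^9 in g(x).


Differentiate termwise: d/dx sum_{k>=0} 7^k x^k = sum_{k>=1} k 7^k x^(k-1) = sum_{j>=0} (j+1) 7^(j+1) x^j.
Equivalently, d/dx [1/(1 - 7x)] = 7/(1 - 7x)^2.
For j = 9: 10 * 7^10 = 10 * 282475249 = 2824752490.

2824752490


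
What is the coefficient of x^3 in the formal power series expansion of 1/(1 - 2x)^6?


The general identity 1/(1 - c x)^r = sum_{k>=0} c^k C(k + r - 1, r - 1) x^k follows by substituting y = c x into 1/(1 - y)^r = sum_{k>=0} C(k + r - 1, r - 1) y^k.
For c = 2, r = 6, k = 3:
2^3 * C(8, 5) = 8 * 56 = 448.

448


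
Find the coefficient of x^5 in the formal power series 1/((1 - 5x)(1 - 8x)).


By partial fractions or Cauchy convolution:
The coefficient equals sum_{k=0}^{5} 5^k * 8^(5-k).
= 82173

82173


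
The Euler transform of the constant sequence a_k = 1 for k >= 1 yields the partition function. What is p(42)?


The Euler transform converts the sequence a_k = 1 into the number of integer partitions.
Using the recurrence or dynamic programming:
p(42) = 53174

53174


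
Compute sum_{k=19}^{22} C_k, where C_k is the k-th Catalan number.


C_19 through C_22: 1767263190, 6564120420, 24466267020, 91482563640
Sum = 1767263190 + 6564120420 + 24466267020 + 91482563640
= 124280214270

124280214270


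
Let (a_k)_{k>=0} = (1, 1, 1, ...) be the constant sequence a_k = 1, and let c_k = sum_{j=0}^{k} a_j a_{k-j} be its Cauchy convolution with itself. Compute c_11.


Since a_j = 1 for all j >= 0, the convolution sum becomes
c_k = sum_{j=0}^{k} 1 * 1 = 1 * (k + 1).
Equivalently, the generating function of (a_k) is 1/(1 - x) and its square is 1/(1 - x)^2 = sum_{k>=0} 1(k + 1) x^k.
For k = 11: 1 * 12 = 12.

12
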